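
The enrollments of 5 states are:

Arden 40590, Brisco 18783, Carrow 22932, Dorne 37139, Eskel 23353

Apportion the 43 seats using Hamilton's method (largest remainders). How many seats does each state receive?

Standard divisor: 142797 ÷ 43 ≈ 3320.86.
Standard quotas: Arden 12.2227, Brisco 5.6561, Carrow 6.9054, Dorne 11.1835, Eskel 7.0322.
Lower quotas: Arden 12, Brisco 5, Carrow 6, Dorne 11, Eskel 7 (sum 41, leaving 2 seats).
Remainders in descending order: Carrow 0.9054, Brisco 0.6561, Arden 0.2227, Dorne 0.1835, Eskel 0.0322.
Largest remainders: Carrow, Brisco receive the extra seats.

Arden=12, Brisco=6, Carrow=7, Dorne=11, Eskel=7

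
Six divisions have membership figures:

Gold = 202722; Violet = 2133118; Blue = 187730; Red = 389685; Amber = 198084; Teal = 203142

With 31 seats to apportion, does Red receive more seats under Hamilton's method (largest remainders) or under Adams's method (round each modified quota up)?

Hamilton: Gold 2, Violet 20, Blue 2, Red 3, Amber 2, Teal 2.
Adams: Gold 2, Violet 19, Blue 2, Red 4, Amber 2, Teal 2.
Red gets 3 under Hamilton and 4 under Adams.

Adams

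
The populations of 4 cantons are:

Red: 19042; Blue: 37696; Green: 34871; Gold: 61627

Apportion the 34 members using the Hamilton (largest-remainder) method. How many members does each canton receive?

Red: 4; Blue: 8; Green: 8; Gold: 14

Standard divisor: 153236 ÷ 34 ≈ 4506.941.
Standard quotas: Red 4.2250, Blue 8.3640, Green 7.7372, Gold 13.6738.
Lower quotas: Red 4, Blue 8, Green 7, Gold 13 (sum 32, leaving 2 seats).
Remainders in descending order: Green 0.7372, Gold 0.6738, Blue 0.3640, Red 0.2250.
Largest remainders: Green, Gold receive the extra seats.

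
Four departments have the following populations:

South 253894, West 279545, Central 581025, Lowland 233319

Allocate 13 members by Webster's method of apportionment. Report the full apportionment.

Standard divisor 1347783/13 ≈ 103675.615; standard quotas: South 2.449, West 2.696, Central 5.604, Lowland 2.250.
Rounding to the nearest integer gives South 2, West 3, Central 6, Lowland 2 — total 13, matching the house size, so no adjustment is needed.

South: 2, West: 3, Central: 6, Lowland: 2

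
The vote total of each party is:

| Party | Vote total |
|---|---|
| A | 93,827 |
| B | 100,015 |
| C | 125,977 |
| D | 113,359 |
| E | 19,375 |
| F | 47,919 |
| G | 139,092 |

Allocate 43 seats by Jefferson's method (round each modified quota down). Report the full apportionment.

A 6; B 7; C 9; D 8; E 1; F 3; G 9

Standard divisor 639564/43 ≈ 14873.581; standard quotas: A 6.308, B 6.724, C 8.470, D 7.621, E 1.303, F 3.222, G 9.352.
Rounding down gives 6, 6, 8, 7, 1, 3, 9 = 40 seats, so the divisor must be adjusted.
With modified divisor 13950: modified quotas A 6.726, B 7.170, C 9.031, D 8.126, E 1.389, F 3.435, G 9.971.
Rounding down: A 6, B 7, C 9, D 8, E 1, F 3, G 9 (total 43).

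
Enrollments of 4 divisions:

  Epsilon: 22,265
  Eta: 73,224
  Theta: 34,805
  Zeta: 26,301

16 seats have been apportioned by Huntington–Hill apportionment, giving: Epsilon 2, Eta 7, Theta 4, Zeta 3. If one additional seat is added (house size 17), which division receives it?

Eta

Priority for the next seat is population ÷ (√(s·(s+1))).
Priorities: Epsilon 9089.648, Eta 9784.969, Theta 7782.635, Zeta 7592.445.
Highest priority: Eta.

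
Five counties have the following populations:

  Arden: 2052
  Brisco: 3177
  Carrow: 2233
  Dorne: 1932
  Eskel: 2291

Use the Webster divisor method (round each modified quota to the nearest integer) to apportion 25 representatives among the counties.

Arden: 4, Brisco: 7, Carrow: 5, Dorne: 4, Eskel: 5

Standard divisor 11685/25 ≈ 467.4; standard quotas: Arden 4.390, Brisco 6.797, Carrow 4.777, Dorne 4.134, Eskel 4.902.
Rounding to the nearest integer gives Arden 4, Brisco 7, Carrow 5, Dorne 4, Eskel 5 — total 25, matching the house size, so no adjustment is needed.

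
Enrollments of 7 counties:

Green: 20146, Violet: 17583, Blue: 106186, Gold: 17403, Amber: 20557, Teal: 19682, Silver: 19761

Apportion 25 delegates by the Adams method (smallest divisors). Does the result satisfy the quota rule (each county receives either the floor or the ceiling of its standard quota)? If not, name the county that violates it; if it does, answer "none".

none

Standard quotas: Green 2.276, Violet 1.986, Blue 11.995, Gold 1.966, Amber 2.322, Teal 2.223, Silver 2.232.
Adams allocation: Green 3, Violet 2, Blue 11, Gold 2, Amber 3, Teal 2, Silver 2.
Every allocation lies between the lower and upper quota.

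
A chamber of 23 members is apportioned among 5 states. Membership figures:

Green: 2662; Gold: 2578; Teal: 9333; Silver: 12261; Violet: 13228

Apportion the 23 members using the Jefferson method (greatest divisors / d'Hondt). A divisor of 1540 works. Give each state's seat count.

Green 1, Gold 1, Teal 6, Silver 7, Violet 8

With modified divisor 1540: modified quotas Green 1.729, Gold 1.674, Teal 6.060, Silver 7.962, Violet 8.590.
Rounding down: Green 1, Gold 1, Teal 6, Silver 7, Violet 8 (total 23).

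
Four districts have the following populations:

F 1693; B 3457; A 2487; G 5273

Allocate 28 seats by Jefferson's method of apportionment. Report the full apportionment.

F 3, B 8, A 5, G 12

Standard divisor 12910/28 ≈ 461.071; standard quotas: F 3.672, B 7.498, A 5.394, G 11.436.
Rounding down gives 3, 7, 5, 11 = 26 seats, so the divisor must be adjusted.
With modified divisor 430: modified quotas F 3.937, B 8.040, A 5.784, G 12.263.
Rounding down: F 3, B 8, A 5, G 12 (total 28).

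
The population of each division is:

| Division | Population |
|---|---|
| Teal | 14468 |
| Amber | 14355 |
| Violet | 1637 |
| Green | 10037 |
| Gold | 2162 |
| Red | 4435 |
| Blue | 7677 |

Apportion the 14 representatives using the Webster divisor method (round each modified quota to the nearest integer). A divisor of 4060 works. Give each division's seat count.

Teal=4, Amber=4, Violet=0, Green=2, Gold=1, Red=1, Blue=2

With modified divisor 4060: modified quotas Teal 3.564, Amber 3.536, Violet 0.403, Green 2.472, Gold 0.533, Red 1.092, Blue 1.891.
Rounding to the nearest integer: Teal 4, Amber 4, Violet 0, Green 2, Gold 1, Red 1, Blue 2 (total 14).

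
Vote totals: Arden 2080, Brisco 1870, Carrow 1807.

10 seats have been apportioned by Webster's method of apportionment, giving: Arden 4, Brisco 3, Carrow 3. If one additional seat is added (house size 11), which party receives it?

Priority for the next seat is population ÷ (current seats + 0.5).
Priorities: Arden 462.222, Brisco 534.286, Carrow 516.286.
Highest priority: Brisco.

Brisco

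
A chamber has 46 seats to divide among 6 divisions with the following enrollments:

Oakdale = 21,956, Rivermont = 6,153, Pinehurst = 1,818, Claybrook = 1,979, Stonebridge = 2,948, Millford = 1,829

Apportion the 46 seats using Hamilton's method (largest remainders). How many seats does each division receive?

Total 36683; standard divisor 36683/46 ≈ 797.457.
Standard quotas: Oakdale 27.5325, Rivermont 7.7158, Pinehurst 2.2797, Claybrook 2.4816, Stonebridge 3.6968, Millford 2.2935.
Lower quotas: Oakdale 27, Rivermont 7, Pinehurst 2, Claybrook 2, Stonebridge 3, Millford 2 (sum 43, leaving 3 seats).
Remainders in descending order: Rivermont 0.7158, Stonebridge 0.6968, Oakdale 0.5325, Claybrook 0.4816, Millford 0.2935, Pinehurst 0.2797.
Largest remainders: Rivermont, Stonebridge, Oakdale receive the extra seats.

Oakdale 28, Rivermont 8, Pinehurst 2, Claybrook 2, Stonebridge 4, Millford 2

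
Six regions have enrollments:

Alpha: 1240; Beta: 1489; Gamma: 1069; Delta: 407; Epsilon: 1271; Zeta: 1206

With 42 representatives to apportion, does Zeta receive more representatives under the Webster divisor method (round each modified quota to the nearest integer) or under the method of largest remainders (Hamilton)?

Hamilton

Webster: Alpha 8, Beta 9, Gamma 7, Delta 3, Epsilon 8, Zeta 7.
Hamilton: Alpha 8, Beta 9, Gamma 7, Delta 2, Epsilon 8, Zeta 8.
Zeta gets 7 under Webster and 8 under Hamilton.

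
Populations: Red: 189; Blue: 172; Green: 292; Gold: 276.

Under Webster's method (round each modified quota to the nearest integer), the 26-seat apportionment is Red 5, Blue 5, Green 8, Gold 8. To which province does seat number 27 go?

Red

Priority for the next seat is population ÷ (current seats + 0.5).
Priorities: Red 34.364, Blue 31.273, Green 34.353, Gold 32.471.
Highest priority: Red.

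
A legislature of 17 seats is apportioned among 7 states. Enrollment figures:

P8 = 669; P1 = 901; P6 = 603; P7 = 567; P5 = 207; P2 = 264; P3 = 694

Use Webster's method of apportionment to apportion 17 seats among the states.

P8: 3, P1: 4, P6: 3, P7: 2, P5: 1, P2: 1, P3: 3

Standard divisor 3905/17 ≈ 229.706; standard quotas: P8 2.912, P1 3.922, P6 2.625, P7 2.468, P5 0.901, P2 1.149, P3 3.021.
Rounding to the nearest integer gives P8 3, P1 4, P6 3, P7 2, P5 1, P2 1, P3 3 — total 17, matching the house size, so no adjustment is needed.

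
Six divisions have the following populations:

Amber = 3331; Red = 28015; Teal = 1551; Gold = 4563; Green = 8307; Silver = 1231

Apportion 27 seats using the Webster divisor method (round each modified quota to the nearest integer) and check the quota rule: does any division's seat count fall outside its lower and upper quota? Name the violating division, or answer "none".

Red

Standard quotas: Amber 1.914, Red 16.094, Teal 0.891, Gold 2.621, Green 4.772, Silver 0.707.
Webster allocation: Amber 2, Red 15, Teal 1, Gold 3, Green 5, Silver 1.
Red has quota 16.094 (lower 16, upper 17) but receives 15 — outside the quota interval.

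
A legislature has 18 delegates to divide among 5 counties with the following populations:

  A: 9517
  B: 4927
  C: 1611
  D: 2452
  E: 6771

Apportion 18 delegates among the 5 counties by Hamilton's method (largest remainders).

A 7, B 3, C 1, D 2, E 5

The standard divisor is 25278/18 ≈ 1404.333.
Standard quotas: A 6.7769, B 3.5084, C 1.1472, D 1.7460, E 4.8215.
Lower quotas: A 6, B 3, C 1, D 1, E 4 (sum 15, leaving 3 seats).
Remainders in descending order: E 0.8215, A 0.7769, D 0.7460, B 0.5084, C 0.1472.
Largest remainders: E, A, D receive the extra seats.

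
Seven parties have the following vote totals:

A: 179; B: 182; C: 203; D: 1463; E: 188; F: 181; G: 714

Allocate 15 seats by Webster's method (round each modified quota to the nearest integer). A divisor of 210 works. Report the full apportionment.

With modified divisor 210: modified quotas A 0.852, B 0.867, C 0.967, D 6.967, E 0.895, F 0.862, G 3.400.
Rounding to the nearest integer: A 1, B 1, C 1, D 7, E 1, F 1, G 3 (total 15).

A 1, B 1, C 1, D 7, E 1, F 1, G 3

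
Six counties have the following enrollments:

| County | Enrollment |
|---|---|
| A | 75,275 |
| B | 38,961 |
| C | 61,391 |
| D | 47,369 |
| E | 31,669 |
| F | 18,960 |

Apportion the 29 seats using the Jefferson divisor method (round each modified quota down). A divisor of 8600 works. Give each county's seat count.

With modified divisor 8600: modified quotas A 8.753, B 4.530, C 7.138, D 5.508, E 3.682, F 2.205.
Rounding down: A 8, B 4, C 7, D 5, E 3, F 2 (total 29).

A=8, B=4, C=7, D=5, E=3, F=2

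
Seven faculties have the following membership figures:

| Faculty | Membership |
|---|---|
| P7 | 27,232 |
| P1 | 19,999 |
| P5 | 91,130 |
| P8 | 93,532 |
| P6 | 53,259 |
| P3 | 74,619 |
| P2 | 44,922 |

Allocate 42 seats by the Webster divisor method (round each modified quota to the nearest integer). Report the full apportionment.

P7: 3; P1: 2; P5: 9; P8: 10; P6: 5; P3: 8; P2: 5

Standard divisor 404693/42 ≈ 9635.548; standard quotas: P7 2.826, P1 2.076, P5 9.458, P8 9.707, P6 5.527, P3 7.744, P2 4.662.
Rounding to the nearest integer gives 3, 2, 9, 10, 6, 8, 5 = 43 seats, so the divisor must be adjusted.
With modified divisor 9800: modified quotas P7 2.779, P1 2.041, P5 9.299, P8 9.544, P6 5.435, P3 7.614, P2 4.584.
Rounding to the nearest integer: P7 3, P1 2, P5 9, P8 10, P6 5, P3 8, P2 5 (total 42).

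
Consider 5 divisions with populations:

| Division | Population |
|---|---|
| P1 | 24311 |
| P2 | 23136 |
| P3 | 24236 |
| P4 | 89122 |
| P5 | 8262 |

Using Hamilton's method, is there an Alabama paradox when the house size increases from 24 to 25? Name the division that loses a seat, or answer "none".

none

At 24 seats: P1 4, P2 3, P3 3, P4 13, P5 1.
At 25 seats: P1 4, P2 3, P3 4, P4 13, P5 1.
No division's allocation decreased.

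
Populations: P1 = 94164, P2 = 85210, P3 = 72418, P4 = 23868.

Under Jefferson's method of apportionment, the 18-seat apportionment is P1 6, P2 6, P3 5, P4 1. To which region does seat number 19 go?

Priority for the next seat is population ÷ (current seats + 1).
Priorities: P1 13452.000, P2 12172.857, P3 12069.667, P4 11934.000.
Highest priority: P1.

P1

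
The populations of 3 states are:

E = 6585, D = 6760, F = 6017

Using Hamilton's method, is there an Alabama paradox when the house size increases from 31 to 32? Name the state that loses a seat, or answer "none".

none

At 31 seats: E 10, D 11, F 10.
At 32 seats: E 11, D 11, F 10.
No state's allocation decreased.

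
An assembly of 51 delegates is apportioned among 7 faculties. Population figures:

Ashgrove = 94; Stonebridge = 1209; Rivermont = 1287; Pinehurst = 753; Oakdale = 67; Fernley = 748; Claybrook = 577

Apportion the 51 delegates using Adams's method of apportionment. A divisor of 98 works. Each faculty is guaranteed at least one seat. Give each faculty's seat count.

Ashgrove: 1; Stonebridge: 13; Rivermont: 14; Pinehurst: 8; Oakdale: 1; Fernley: 8; Claybrook: 6

With modified divisor 98: modified quotas Ashgrove 0.959, Stonebridge 12.337, Rivermont 13.133, Pinehurst 7.684, Oakdale 0.684, Fernley 7.633, Claybrook 5.888.
Rounding up: Ashgrove 1, Stonebridge 13, Rivermont 14, Pinehurst 8, Oakdale 1, Fernley 8, Claybrook 6 (total 51).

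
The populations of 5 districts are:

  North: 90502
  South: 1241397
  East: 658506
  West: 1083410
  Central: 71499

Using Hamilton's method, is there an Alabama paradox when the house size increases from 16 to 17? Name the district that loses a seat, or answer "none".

North

At 16 seats: North 1, South 6, East 3, West 6, Central 0.
At 17 seats: North 0, South 7, East 4, West 6, Central 0.
North drops from 1 to 0.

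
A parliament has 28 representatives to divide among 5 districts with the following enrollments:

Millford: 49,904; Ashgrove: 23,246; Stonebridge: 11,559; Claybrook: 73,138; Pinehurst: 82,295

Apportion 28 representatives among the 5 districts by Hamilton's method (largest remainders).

Millford: 6; Ashgrove: 3; Stonebridge: 1; Claybrook: 8; Pinehurst: 10

Total 240142; standard divisor 240142/28 ≈ 8576.5.
Standard quotas: Millford 5.8187, Ashgrove 2.7104, Stonebridge 1.3478, Claybrook 8.5277, Pinehurst 9.5954.
Lower quotas: Millford 5, Ashgrove 2, Stonebridge 1, Claybrook 8, Pinehurst 9 (sum 25, leaving 3 seats).
Remainders in descending order: Millford 0.8187, Ashgrove 0.7104, Pinehurst 0.5954, Claybrook 0.5277, Stonebridge 0.3478.
The surplus seats go to Millford, Ashgrove, Pinehurst.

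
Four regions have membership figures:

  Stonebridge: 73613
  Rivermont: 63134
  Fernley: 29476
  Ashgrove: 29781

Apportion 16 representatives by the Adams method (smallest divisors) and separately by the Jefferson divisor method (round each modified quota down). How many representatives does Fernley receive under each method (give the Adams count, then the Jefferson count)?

Adams: Stonebridge 5, Rivermont 5, Fernley 3, Ashgrove 3.
Jefferson: Stonebridge 6, Rivermont 6, Fernley 2, Ashgrove 2.
Fernley gets 3 under Adams and 2 under Jefferson.

3 and 2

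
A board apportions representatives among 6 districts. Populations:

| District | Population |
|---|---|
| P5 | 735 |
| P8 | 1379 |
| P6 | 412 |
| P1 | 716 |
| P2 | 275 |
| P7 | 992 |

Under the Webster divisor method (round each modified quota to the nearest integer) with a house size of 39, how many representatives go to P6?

4

Standard divisor 4509/39 ≈ 115.615; standard quotas: P5 6.357, P8 11.927, P6 3.564, P1 6.193, P2 2.379, P7 8.580.
Rounding to the nearest integer gives P5 6, P8 12, P6 4, P1 6, P2 2, P7 9 — total 39, matching the house size, so no adjustment is needed.
P6 receives 4.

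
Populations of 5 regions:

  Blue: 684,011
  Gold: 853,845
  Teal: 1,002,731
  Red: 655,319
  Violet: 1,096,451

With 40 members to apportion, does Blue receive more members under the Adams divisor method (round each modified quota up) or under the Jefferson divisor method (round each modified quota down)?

Adams

Adams: Blue 7, Gold 8, Teal 9, Red 6, Violet 10.
Jefferson: Blue 6, Gold 8, Teal 10, Red 6, Violet 10.
Blue gets 7 under Adams and 6 under Jefferson.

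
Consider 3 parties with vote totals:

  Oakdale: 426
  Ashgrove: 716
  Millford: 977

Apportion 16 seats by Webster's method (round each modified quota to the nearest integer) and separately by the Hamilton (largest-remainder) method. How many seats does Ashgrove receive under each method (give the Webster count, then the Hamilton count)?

Webster: Oakdale 3, Ashgrove 5, Millford 8.
Hamilton: Oakdale 3, Ashgrove 6, Millford 7.
Ashgrove gets 5 under Webster and 6 under Hamilton.

5 and 6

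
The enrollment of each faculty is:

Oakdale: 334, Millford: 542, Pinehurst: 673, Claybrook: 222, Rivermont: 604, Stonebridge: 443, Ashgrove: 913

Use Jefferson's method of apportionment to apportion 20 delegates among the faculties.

Standard divisor 3731/20 ≈ 186.55; standard quotas: Oakdale 1.790, Millford 2.905, Pinehurst 3.608, Claybrook 1.190, Rivermont 3.238, Stonebridge 2.375, Ashgrove 4.894.
Rounding down gives 1, 2, 3, 1, 3, 2, 4 = 16 seats, so the divisor must be adjusted.
With modified divisor 160: modified quotas Oakdale 2.087, Millford 3.388, Pinehurst 4.206, Claybrook 1.387, Rivermont 3.775, Stonebridge 2.769, Ashgrove 5.706.
Rounding down: Oakdale 2, Millford 3, Pinehurst 4, Claybrook 1, Rivermont 3, Stonebridge 2, Ashgrove 5 (total 20).

Oakdale 2, Millford 3, Pinehurst 4, Claybrook 1, Rivermont 3, Stonebridge 2, Ashgrove 5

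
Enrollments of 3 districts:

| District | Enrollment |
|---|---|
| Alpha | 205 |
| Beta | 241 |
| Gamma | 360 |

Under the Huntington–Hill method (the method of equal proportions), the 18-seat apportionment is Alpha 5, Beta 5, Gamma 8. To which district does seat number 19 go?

Beta

Priority for the next seat is population ÷ (√(s·(s+1))).
Priorities: Alpha 37.428, Beta 44.000, Gamma 42.426.
Highest priority: Beta.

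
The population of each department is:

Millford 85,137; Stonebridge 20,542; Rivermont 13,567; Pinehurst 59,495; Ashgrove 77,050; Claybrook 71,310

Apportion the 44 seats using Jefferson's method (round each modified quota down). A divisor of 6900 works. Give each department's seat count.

Millford=12, Stonebridge=2, Rivermont=1, Pinehurst=8, Ashgrove=11, Claybrook=10

With modified divisor 6900: modified quotas Millford 12.339, Stonebridge 2.977, Rivermont 1.966, Pinehurst 8.622, Ashgrove 11.167, Claybrook 10.335.
Rounding down: Millford 12, Stonebridge 2, Rivermont 1, Pinehurst 8, Ashgrove 11, Claybrook 10 (total 44).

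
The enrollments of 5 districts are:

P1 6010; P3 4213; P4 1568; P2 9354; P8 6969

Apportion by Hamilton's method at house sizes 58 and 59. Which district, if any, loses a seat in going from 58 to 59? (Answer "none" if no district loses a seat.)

P1

At 58 seats: P1 13, P3 9, P4 3, P2 19, P8 14.
At 59 seats: P1 12, P3 9, P4 3, P2 20, P8 15.
P1 drops from 13 to 12.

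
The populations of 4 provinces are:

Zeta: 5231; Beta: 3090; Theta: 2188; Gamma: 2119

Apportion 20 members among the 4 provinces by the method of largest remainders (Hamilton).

Total 12628; standard divisor 12628/20 ≈ 631.4.
Standard quotas: Zeta 8.2848, Beta 4.8939, Theta 3.4653, Gamma 3.3560.
Lower quotas: Zeta 8, Beta 4, Theta 3, Gamma 3 (sum 18, leaving 2 seats).
Remainders in descending order: Beta 0.8939, Theta 0.4653, Gamma 0.3560, Zeta 0.2848.
The surplus seats go to Beta, Theta.

Zeta: 8, Beta: 5, Theta: 4, Gamma: 3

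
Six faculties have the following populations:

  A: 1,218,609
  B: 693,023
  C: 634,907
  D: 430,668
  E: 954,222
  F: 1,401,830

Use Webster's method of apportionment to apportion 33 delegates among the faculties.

A: 7, B: 4, C: 4, D: 3, E: 6, F: 9

Standard divisor 5333259/33 ≈ 161613.909; standard quotas: A 7.540, B 4.288, C 3.929, D 2.665, E 5.904, F 8.674.
Rounding to the nearest integer gives 8, 4, 4, 3, 6, 9 = 34 seats, so the divisor must be adjusted.
With modified divisor 163700: modified quotas A 7.444, B 4.233, C 3.878, D 2.631, E 5.829, F 8.563.
Rounding to the nearest integer: A 7, B 4, C 4, D 3, E 6, F 9 (total 33).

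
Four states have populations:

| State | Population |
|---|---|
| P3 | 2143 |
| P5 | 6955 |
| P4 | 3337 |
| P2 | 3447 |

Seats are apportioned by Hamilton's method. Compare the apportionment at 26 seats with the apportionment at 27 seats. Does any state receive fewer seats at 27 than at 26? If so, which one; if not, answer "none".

At 26 seats: P3 4, P5 11, P4 5, P2 6.
At 27 seats: P3 3, P5 12, P4 6, P2 6.
P3 drops from 4 to 3.

P3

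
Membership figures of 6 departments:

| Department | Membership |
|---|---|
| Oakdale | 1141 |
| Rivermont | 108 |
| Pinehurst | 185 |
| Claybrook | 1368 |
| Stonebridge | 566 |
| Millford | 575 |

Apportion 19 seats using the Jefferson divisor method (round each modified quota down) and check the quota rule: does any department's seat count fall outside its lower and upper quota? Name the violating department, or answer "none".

Standard quotas: Oakdale 5.498, Rivermont 0.520, Pinehurst 0.891, Claybrook 6.592, Stonebridge 2.727, Millford 2.771.
Jefferson allocation: Oakdale 6, Rivermont 0, Pinehurst 0, Claybrook 7, Stonebridge 3, Millford 3.
Every allocation lies between the lower and upper quota.

none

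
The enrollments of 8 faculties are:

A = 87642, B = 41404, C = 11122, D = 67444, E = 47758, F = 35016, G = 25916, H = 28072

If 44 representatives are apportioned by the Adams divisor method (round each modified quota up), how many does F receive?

Standard divisor 344374/44 ≈ 7826.682; standard quotas: A 11.198, B 5.290, C 1.421, D 8.617, E 6.102, F 4.474, G 3.311, H 3.587.
Rounding up gives 12, 6, 2, 9, 7, 5, 4, 4 = 49 seats, so the divisor must be adjusted.
With modified divisor 8700: modified quotas A 10.074, B 4.759, C 1.278, D 7.752, E 5.489, F 4.025, G 2.979, H 3.227.
Rounding up: A 11, B 5, C 2, D 8, E 6, F 5, G 3, H 4 (total 44).
F receives 5.

5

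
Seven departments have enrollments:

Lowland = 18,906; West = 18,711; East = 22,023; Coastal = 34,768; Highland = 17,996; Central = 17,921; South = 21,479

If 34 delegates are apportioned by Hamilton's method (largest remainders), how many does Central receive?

Total 151804; standard divisor 151804/34 ≈ 4464.824.
Standard quotas: Lowland 4.2344, West 4.1908, East 4.9326, Coastal 7.7871, Highland 4.0306, Central 4.0138, South 4.8107.
Lower quotas: Lowland 4, West 4, East 4, Coastal 7, Highland 4, Central 4, South 4 (sum 31, leaving 3 seats).
Remainders in descending order: East 0.9326, South 0.8107, Coastal 0.7871, Lowland 0.2344, West 0.1908, Highland 0.0306, Central 0.0138.
The surplus seats go to East, South, Coastal.
Central receives 4.

4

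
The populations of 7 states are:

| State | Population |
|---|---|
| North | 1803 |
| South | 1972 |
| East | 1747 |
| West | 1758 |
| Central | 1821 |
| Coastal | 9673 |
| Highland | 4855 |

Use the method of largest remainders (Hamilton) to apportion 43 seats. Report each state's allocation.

North 3, South 4, East 3, West 3, Central 3, Coastal 18, Highland 9

Standard divisor: 23629 ÷ 43 ≈ 549.512.
Standard quotas: North 3.2811, South 3.5886, East 3.1792, West 3.1992, Central 3.3139, Coastal 17.6029, Highland 8.8351.
Lower quotas: North 3, South 3, East 3, West 3, Central 3, Coastal 17, Highland 8 (sum 40, leaving 3 seats).
Remainders in descending order: Highland 0.8351, Coastal 0.6029, South 0.5886, Central 0.3139, North 0.2811, West 0.1992, East 0.1792.
Largest remainders: Highland, Coastal, South receive the extra seats.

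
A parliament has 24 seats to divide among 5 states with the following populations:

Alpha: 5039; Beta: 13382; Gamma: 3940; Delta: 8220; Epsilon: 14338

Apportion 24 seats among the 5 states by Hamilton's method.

Alpha 3, Beta 7, Gamma 2, Delta 4, Epsilon 8

The standard divisor is 44919/24 ≈ 1871.625.
Standard quotas: Alpha 2.6923, Beta 7.1499, Gamma 2.1051, Delta 4.3919, Epsilon 7.6607.
Lower quotas: Alpha 2, Beta 7, Gamma 2, Delta 4, Epsilon 7 (sum 22, leaving 2 seats).
Remainders in descending order: Alpha 0.6923, Epsilon 0.6607, Delta 0.3919, Beta 0.1499, Gamma 0.1051.
Largest remainders: Alpha, Epsilon receive the extra seats.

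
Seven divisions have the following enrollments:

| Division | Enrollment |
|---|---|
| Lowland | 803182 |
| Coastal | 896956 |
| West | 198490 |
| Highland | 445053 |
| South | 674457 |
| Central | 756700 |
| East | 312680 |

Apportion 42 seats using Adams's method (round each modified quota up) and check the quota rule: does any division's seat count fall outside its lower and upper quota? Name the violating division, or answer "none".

Standard quotas: Lowland 8.253, Coastal 9.216, West 2.040, Highland 4.573, South 6.930, Central 7.775, East 3.213.
Adams allocation: Lowland 8, Coastal 9, West 2, Highland 5, South 7, Central 8, East 3.
Every allocation lies between the lower and upper quota.

none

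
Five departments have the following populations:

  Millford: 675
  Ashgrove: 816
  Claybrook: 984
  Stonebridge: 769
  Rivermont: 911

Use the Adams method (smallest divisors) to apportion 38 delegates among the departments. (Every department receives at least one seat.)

Millford=6, Ashgrove=8, Claybrook=9, Stonebridge=7, Rivermont=8

Standard divisor 4155/38 ≈ 109.342; standard quotas: Millford 6.173, Ashgrove 7.463, Claybrook 8.999, Stonebridge 7.033, Rivermont 8.332.
Rounding up gives 7, 8, 9, 8, 9 = 41 seats, so the divisor must be adjusted.
With modified divisor 115: modified quotas Millford 5.870, Ashgrove 7.096, Claybrook 8.557, Stonebridge 6.687, Rivermont 7.922.
Rounding up: Millford 6, Ashgrove 8, Claybrook 9, Stonebridge 7, Rivermont 8 (total 38).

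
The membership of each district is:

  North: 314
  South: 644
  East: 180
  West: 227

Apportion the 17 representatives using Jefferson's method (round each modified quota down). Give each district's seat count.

North=4, South=8, East=2, West=3

Standard divisor 1365/17 ≈ 80.294; standard quotas: North 3.911, South 8.021, East 2.242, West 2.827.
Rounding down gives 3, 8, 2, 2 = 15 seats, so the divisor must be adjusted.
With modified divisor 74: modified quotas North 4.243, South 8.703, East 2.432, West 3.068.
Rounding down: North 4, South 8, East 2, West 3 (total 17).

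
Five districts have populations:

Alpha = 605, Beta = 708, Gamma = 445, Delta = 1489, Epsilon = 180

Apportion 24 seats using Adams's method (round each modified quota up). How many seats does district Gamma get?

Standard divisor 3427/24 ≈ 142.792; standard quotas: Alpha 4.237, Beta 4.958, Gamma 3.116, Delta 10.428, Epsilon 1.261.
Rounding up gives 5, 5, 4, 11, 2 = 27 seats, so the divisor must be adjusted.
With modified divisor 160: modified quotas Alpha 3.781, Beta 4.425, Gamma 2.781, Delta 9.306, Epsilon 1.125.
Rounding up: Alpha 4, Beta 5, Gamma 3, Delta 10, Epsilon 2 (total 24).
Gamma receives 3.

3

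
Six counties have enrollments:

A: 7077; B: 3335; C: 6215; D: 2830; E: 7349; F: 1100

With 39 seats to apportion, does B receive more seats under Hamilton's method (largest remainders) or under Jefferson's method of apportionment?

Hamilton

Hamilton: A 10, B 5, C 9, D 4, E 10, F 1.
Jefferson: A 10, B 4, C 9, D 4, E 11, F 1.
B gets 5 under Hamilton and 4 under Jefferson.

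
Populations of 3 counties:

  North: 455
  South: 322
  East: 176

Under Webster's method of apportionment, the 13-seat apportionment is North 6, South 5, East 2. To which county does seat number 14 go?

East

Priority for the next seat is population ÷ (current seats + 0.5).
Priorities: North 70.000, South 58.545, East 70.400.
Highest priority: East.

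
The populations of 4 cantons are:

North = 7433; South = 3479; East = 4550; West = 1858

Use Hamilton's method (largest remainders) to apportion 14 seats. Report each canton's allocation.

Total 17320; standard divisor 17320/14 ≈ 1237.143.
Standard quotas: North 6.0082, South 2.8121, East 3.6778, West 1.5018.
Lower quotas: North 6, South 2, East 3, West 1 (sum 12, leaving 2 seats).
Remainders in descending order: South 0.8121, East 0.6778, West 0.5018, North 0.0082.
The surplus seats go to South, East.

North 6, South 3, East 4, West 1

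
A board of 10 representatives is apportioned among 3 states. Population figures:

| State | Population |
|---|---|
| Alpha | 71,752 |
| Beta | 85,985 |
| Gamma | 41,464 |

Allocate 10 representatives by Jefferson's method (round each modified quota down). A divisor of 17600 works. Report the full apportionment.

With modified divisor 17600: modified quotas Alpha 4.077, Beta 4.886, Gamma 2.356.
Rounding down: Alpha 4, Beta 4, Gamma 2 (total 10).

Alpha: 4; Beta: 4; Gamma: 2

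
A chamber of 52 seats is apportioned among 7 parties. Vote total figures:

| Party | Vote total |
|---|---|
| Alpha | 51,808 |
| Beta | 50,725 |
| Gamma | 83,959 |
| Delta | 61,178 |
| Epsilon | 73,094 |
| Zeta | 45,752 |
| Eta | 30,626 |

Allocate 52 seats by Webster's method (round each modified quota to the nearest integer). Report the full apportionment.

Standard divisor 397142/52 ≈ 7637.346; standard quotas: Alpha 6.784, Beta 6.642, Gamma 10.993, Delta 8.010, Epsilon 9.571, Zeta 5.991, Eta 4.010.
Rounding to the nearest integer gives 7, 7, 11, 8, 10, 6, 4 = 53 seats, so the divisor must be adjusted.
With modified divisor 7750: modified quotas Alpha 6.685, Beta 6.545, Gamma 10.833, Delta 7.894, Epsilon 9.431, Zeta 5.903, Eta 3.952.
Rounding to the nearest integer: Alpha 7, Beta 7, Gamma 11, Delta 8, Epsilon 9, Zeta 6, Eta 4 (total 52).

Alpha: 7, Beta: 7, Gamma: 11, Delta: 8, Epsilon: 9, Zeta: 6, Eta: 4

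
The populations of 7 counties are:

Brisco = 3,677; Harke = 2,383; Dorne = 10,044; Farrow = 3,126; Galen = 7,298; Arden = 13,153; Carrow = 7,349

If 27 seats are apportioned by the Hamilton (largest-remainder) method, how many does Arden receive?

8

Standard divisor: 47030 ÷ 27 ≈ 1741.852.
Standard quotas: Brisco 2.1110, Harke 1.3681, Dorne 5.7663, Farrow 1.7946, Galen 4.1898, Arden 7.5512, Carrow 4.2191.
Lower quotas: Brisco 2, Harke 1, Dorne 5, Farrow 1, Galen 4, Arden 7, Carrow 4 (sum 24, leaving 3 seats).
Remainders in descending order: Farrow 0.7946, Dorne 0.7663, Arden 0.5512, Harke 0.3681, Carrow 0.2191, Galen 0.1898, Brisco 0.1110.
Largest remainders: Farrow, Dorne, Arden receive the extra seats.
Arden receives 8.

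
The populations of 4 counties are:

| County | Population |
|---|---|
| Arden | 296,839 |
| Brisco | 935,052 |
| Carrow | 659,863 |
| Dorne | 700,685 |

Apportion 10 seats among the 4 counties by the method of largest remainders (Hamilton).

Total 2592439; standard divisor 2592439/10 ≈ 259243.9.
Standard quotas: Arden 1.1450, Brisco 3.6068, Carrow 2.5453, Dorne 2.7028.
Lower quotas: Arden 1, Brisco 3, Carrow 2, Dorne 2 (sum 8, leaving 2 seats).
Remainders in descending order: Dorne 0.7028, Brisco 0.6068, Carrow 0.5453, Arden 0.1450.
The surplus seats go to Dorne, Brisco.

Arden: 1, Brisco: 4, Carrow: 2, Dorne: 3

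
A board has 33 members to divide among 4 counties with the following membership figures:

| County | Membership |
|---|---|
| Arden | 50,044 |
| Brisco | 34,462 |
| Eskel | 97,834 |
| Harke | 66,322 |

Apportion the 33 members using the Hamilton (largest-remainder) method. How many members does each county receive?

Standard divisor: 248662 ÷ 33 ≈ 7535.212.
Standard quotas: Arden 6.6414, Brisco 4.5735, Eskel 12.9836, Harke 8.8016.
Lower quotas: Arden 6, Brisco 4, Eskel 12, Harke 8 (sum 30, leaving 3 seats).
Remainders in descending order: Eskel 0.9836, Harke 0.8016, Arden 0.6414, Brisco 0.5735.
Largest remainders: Eskel, Harke, Arden receive the extra seats.

Arden 7, Brisco 4, Eskel 13, Harke 9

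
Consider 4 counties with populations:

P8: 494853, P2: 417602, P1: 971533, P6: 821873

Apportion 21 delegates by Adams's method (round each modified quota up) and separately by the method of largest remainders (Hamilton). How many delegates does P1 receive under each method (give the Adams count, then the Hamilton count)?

7 and 8

Adams: P8 4, P2 4, P1 7, P6 6.
Hamilton: P8 4, P2 3, P1 8, P6 6.
P1 gets 7 under Adams and 8 under Hamilton.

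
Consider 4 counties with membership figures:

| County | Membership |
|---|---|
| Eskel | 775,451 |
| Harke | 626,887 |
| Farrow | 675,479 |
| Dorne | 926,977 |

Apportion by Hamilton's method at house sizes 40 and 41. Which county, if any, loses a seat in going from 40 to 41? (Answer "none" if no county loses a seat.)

At 40 seats: Eskel 10, Harke 9, Farrow 9, Dorne 12.
At 41 seats: Eskel 11, Harke 8, Farrow 9, Dorne 13.
Harke drops from 9 to 8.

Harke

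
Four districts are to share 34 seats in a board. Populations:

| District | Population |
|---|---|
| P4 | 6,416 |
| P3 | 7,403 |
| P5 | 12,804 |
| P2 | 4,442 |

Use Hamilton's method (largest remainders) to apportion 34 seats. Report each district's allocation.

P4 7, P3 8, P5 14, P2 5

Standard divisor: 31065 ÷ 34 ≈ 913.676.
Standard quotas: P4 7.0222, P3 8.1024, P5 14.0137, P2 4.8617.
Lower quotas: P4 7, P3 8, P5 14, P2 4 (sum 33, leaving 1 seat).
Remainders in descending order: P2 0.8617, P3 0.1024, P4 0.0222, P5 0.0137.
Largest remainder: P2 receives the extra seat.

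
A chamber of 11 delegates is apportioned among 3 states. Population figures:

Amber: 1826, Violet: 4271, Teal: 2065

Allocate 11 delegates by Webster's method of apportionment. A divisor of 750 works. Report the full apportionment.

Amber=2, Violet=6, Teal=3

With modified divisor 750: modified quotas Amber 2.435, Violet 5.695, Teal 2.753.
Rounding to the nearest integer: Amber 2, Violet 6, Teal 3 (total 11).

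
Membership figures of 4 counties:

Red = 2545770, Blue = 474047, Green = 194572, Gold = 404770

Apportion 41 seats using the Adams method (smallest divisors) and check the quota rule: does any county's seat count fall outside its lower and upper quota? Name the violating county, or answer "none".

Standard quotas: Red 28.840, Blue 5.370, Green 2.204, Gold 4.585.
Adams allocation: Red 27, Blue 6, Green 3, Gold 5.
Red has quota 28.840 (lower 28, upper 29) but receives 27 — outside the quota interval.

Red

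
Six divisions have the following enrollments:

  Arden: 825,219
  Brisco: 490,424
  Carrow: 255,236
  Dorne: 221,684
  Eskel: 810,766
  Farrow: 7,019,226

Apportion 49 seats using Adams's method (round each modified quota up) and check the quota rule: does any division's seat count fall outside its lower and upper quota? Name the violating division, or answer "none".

Farrow

Standard quotas: Arden 4.202, Brisco 2.497, Carrow 1.300, Dorne 1.129, Eskel 4.129, Farrow 35.743.
Adams allocation: Arden 4, Brisco 3, Carrow 2, Dorne 2, Eskel 4, Farrow 34.
Farrow has quota 35.743 (lower 35, upper 36) but receives 34 — outside the quota interval.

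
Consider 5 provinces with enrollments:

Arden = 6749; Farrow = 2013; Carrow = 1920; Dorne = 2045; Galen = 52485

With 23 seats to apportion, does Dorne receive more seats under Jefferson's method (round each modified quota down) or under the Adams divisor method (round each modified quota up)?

Adams

Jefferson: Arden 2, Farrow 0, Carrow 0, Dorne 0, Galen 21.
Adams: Arden 3, Farrow 1, Carrow 1, Dorne 1, Galen 17.
Dorne gets 0 under Jefferson and 1 under Adams.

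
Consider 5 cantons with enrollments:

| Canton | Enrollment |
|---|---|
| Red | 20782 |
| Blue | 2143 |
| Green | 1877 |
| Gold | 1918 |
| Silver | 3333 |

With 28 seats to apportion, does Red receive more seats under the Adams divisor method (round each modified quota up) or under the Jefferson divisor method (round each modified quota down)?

Adams: Red 19, Blue 2, Green 2, Gold 2, Silver 3.
Jefferson: Red 21, Blue 2, Green 1, Gold 1, Silver 3.
Red gets 19 under Adams and 21 under Jefferson.

Jefferson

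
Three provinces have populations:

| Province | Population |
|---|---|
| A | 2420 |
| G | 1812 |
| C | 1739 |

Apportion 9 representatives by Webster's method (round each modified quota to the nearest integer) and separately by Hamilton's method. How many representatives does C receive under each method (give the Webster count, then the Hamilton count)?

Webster: A 3, G 3, C 3.
Hamilton: A 4, G 3, C 2.
C gets 3 under Webster and 2 under Hamilton.

3 and 2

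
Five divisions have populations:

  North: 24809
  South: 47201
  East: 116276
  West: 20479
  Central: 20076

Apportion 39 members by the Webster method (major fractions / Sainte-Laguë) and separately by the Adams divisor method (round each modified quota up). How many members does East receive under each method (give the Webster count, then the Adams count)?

20 and 19

Webster: North 4, South 8, East 20, West 4, Central 3.
Adams: North 4, South 8, East 19, West 4, Central 4.
East gets 20 under Webster and 19 under Adams.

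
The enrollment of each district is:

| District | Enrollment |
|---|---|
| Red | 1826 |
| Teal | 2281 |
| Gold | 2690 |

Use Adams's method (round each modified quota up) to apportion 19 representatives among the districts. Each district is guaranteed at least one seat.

Red=5, Teal=6, Gold=8

Standard divisor 6797/19 ≈ 357.737; standard quotas: Red 5.104, Teal 6.376, Gold 7.519.
Rounding up gives 6, 7, 8 = 21 seats, so the divisor must be adjusted.
With modified divisor 382: modified quotas Red 4.780, Teal 5.971, Gold 7.042.
Rounding up: Red 5, Teal 6, Gold 8 (total 19).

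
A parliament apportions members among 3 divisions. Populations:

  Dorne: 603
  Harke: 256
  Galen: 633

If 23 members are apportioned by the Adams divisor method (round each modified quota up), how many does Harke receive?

4

Standard divisor 1492/23 ≈ 64.87; standard quotas: Dorne 9.296, Harke 3.946, Galen 9.758.
Rounding up gives 10, 4, 10 = 24 seats, so the divisor must be adjusted.
With modified divisor 70: modified quotas Dorne 8.614, Harke 3.657, Galen 9.043.
Rounding up: Dorne 9, Harke 4, Galen 10 (total 23).
Harke receives 4.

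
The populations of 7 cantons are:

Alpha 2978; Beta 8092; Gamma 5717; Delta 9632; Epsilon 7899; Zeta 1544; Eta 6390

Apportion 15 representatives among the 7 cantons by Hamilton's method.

The standard divisor is 42252/15 ≈ 2816.8.
Standard quotas: Alpha 1.0572, Beta 2.8728, Gamma 2.0296, Delta 3.4195, Epsilon 2.8042, Zeta 0.5481, Eta 2.2685.
Lower quotas: Alpha 1, Beta 2, Gamma 2, Delta 3, Epsilon 2, Zeta 0, Eta 2 (sum 12, leaving 3 seats).
Remainders in descending order: Beta 0.8728, Epsilon 0.8042, Zeta 0.5481, Delta 0.4195, Eta 0.2685, Alpha 0.0572, Gamma 0.0296.
Largest remainders: Beta, Epsilon, Zeta receive the extra seats.

Alpha: 1; Beta: 3; Gamma: 2; Delta: 3; Epsilon: 3; Zeta: 1; Eta: 2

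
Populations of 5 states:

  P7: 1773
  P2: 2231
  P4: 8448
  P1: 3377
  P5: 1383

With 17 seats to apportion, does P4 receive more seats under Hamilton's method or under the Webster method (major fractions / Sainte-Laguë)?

Hamilton: P7 2, P2 2, P4 8, P1 3, P5 2.
Webster: P7 2, P2 2, P4 9, P1 3, P5 1.
P4 gets 8 under Hamilton and 9 under Webster.

Webster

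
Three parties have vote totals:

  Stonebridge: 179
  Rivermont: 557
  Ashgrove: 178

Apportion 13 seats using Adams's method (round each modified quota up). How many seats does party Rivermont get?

Standard divisor 914/13 ≈ 70.308; standard quotas: Stonebridge 2.546, Rivermont 7.922, Ashgrove 2.532.
Rounding up gives 3, 8, 3 = 14 seats, so the divisor must be adjusted.
With modified divisor 80: modified quotas Stonebridge 2.237, Rivermont 6.963, Ashgrove 2.225.
Rounding up: Stonebridge 3, Rivermont 7, Ashgrove 3 (total 13).
Rivermont receives 7.

7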